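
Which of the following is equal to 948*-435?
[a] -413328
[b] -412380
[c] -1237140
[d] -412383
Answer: b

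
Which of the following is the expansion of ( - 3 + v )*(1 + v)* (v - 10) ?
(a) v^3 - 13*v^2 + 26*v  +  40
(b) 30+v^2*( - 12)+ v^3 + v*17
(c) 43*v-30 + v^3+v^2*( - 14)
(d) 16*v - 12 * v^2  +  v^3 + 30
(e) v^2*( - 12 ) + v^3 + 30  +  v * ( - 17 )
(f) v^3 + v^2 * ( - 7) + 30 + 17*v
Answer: b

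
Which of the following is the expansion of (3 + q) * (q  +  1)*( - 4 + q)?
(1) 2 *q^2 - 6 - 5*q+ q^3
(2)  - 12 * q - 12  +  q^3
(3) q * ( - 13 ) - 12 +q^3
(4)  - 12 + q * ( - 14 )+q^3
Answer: 3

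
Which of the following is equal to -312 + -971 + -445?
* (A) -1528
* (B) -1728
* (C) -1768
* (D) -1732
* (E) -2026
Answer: B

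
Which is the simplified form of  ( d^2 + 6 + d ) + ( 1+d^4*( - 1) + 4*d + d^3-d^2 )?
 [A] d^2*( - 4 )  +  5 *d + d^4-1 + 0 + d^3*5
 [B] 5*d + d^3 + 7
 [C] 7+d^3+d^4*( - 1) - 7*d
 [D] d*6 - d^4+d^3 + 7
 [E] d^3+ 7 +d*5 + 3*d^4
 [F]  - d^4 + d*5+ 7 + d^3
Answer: F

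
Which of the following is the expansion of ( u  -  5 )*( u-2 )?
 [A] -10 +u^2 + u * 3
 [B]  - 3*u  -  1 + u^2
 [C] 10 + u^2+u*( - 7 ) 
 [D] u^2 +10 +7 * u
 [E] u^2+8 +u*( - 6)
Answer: C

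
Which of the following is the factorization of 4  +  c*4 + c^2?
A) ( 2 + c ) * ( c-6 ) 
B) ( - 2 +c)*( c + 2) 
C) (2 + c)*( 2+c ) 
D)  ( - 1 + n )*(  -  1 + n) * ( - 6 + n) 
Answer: C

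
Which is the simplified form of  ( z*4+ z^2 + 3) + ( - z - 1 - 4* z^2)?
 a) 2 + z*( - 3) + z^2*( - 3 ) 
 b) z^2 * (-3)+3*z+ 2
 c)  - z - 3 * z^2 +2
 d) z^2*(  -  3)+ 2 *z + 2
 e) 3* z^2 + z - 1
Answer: b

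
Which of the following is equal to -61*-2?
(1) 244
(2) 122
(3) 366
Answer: 2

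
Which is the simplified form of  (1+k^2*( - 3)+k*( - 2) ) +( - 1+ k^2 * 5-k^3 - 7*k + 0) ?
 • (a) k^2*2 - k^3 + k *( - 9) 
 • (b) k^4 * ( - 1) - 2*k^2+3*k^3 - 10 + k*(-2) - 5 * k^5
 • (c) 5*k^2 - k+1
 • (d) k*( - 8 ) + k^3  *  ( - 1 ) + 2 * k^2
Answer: a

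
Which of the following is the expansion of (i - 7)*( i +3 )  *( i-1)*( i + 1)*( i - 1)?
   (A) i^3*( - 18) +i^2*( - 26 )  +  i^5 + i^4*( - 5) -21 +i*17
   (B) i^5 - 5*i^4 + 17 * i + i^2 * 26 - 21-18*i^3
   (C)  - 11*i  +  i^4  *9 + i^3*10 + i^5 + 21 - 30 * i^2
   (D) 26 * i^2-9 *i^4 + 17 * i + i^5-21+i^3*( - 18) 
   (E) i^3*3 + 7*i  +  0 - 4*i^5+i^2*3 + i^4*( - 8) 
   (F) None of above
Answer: B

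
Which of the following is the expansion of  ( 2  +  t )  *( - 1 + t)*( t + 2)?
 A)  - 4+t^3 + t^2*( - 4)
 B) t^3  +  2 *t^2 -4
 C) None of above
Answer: C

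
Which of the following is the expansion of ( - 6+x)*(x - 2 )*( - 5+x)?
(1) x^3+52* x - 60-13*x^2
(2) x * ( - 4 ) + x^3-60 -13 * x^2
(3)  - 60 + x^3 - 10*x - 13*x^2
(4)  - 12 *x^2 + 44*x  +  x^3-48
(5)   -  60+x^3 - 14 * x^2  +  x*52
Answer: 1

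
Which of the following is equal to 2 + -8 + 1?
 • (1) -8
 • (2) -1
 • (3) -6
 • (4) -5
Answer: 4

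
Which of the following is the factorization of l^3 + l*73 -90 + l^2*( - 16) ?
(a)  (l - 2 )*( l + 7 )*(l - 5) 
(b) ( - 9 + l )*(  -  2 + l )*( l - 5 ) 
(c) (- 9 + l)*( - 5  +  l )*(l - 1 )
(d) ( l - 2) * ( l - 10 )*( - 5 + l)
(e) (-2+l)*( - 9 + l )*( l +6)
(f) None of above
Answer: b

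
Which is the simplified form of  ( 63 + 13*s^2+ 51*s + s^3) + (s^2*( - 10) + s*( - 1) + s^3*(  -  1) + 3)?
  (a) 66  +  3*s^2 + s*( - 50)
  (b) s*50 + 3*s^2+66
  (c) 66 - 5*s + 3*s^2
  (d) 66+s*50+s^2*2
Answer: b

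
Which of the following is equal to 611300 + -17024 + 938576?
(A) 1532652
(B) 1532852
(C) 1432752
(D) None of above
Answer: B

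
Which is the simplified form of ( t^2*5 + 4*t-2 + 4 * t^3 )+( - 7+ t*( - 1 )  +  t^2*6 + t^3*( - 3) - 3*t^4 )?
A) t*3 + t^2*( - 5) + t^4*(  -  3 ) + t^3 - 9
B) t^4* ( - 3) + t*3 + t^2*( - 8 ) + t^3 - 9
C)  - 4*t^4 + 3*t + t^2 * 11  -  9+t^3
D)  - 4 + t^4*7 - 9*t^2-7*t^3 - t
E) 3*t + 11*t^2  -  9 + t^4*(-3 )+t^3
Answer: E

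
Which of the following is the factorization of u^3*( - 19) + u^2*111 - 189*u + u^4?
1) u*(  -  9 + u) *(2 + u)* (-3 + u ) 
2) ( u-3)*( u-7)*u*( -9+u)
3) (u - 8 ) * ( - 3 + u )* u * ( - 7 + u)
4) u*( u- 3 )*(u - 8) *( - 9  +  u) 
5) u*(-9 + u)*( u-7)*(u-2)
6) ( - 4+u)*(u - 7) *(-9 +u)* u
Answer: 2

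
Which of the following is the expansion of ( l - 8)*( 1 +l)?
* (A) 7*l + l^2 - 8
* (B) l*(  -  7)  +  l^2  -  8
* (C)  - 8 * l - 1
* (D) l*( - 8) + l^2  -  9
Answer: B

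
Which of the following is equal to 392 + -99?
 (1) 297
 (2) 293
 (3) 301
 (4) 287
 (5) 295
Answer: 2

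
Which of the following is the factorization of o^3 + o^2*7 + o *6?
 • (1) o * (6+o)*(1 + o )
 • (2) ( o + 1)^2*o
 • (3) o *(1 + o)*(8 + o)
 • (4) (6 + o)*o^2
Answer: 1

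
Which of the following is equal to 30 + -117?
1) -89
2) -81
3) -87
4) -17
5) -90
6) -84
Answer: 3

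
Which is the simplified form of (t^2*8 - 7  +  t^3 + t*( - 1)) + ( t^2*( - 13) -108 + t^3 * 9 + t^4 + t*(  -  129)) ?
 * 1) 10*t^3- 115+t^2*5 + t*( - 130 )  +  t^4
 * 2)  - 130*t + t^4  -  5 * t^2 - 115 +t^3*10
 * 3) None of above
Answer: 2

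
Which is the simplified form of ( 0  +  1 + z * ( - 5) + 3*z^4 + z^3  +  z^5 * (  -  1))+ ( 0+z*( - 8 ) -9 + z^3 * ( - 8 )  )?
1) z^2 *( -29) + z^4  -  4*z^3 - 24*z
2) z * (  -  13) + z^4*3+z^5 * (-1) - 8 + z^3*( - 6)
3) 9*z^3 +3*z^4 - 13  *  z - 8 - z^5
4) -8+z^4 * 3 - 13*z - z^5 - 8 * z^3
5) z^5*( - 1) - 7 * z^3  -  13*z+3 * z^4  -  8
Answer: 5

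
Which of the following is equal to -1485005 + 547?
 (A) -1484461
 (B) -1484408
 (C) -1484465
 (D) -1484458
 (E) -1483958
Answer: D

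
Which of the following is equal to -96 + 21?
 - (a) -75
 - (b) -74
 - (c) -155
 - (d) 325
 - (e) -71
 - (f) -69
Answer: a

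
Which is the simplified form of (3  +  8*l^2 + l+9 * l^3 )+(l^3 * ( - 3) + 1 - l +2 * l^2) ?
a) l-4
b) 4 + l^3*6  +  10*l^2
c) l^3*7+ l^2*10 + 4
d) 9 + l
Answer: b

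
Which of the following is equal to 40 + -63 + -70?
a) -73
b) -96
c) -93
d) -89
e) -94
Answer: c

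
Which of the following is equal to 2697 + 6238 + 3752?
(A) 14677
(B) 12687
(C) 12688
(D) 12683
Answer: B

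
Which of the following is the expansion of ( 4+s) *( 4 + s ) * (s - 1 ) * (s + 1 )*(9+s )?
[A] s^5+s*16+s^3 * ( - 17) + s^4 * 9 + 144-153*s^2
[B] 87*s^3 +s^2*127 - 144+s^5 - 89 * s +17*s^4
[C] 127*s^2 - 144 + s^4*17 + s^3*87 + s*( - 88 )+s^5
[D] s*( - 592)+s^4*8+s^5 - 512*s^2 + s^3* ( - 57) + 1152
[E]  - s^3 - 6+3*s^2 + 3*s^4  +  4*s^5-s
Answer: C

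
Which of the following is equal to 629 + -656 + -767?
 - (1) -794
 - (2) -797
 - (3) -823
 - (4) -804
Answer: 1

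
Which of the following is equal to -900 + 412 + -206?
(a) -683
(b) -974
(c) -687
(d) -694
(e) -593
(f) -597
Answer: d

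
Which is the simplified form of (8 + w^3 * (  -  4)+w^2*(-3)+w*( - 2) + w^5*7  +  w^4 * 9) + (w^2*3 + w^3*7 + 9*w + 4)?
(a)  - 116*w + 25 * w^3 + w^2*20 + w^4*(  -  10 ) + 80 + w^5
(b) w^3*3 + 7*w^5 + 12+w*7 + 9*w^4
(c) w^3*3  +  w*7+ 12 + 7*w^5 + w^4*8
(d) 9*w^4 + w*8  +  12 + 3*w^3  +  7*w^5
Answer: b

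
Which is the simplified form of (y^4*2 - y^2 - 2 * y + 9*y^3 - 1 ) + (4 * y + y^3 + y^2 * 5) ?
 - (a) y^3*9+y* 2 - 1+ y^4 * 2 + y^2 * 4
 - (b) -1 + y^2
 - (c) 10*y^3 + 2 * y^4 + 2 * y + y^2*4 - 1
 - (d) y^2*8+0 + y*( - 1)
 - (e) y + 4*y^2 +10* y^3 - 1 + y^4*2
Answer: c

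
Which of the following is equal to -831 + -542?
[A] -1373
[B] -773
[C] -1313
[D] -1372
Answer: A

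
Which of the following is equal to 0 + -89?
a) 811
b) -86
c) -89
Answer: c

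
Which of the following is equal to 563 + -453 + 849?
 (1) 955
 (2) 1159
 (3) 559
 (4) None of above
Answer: 4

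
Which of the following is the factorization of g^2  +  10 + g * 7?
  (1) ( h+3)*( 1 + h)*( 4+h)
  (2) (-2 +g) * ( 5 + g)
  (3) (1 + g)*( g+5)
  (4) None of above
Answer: 4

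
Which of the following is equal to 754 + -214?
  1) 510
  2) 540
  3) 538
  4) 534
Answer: 2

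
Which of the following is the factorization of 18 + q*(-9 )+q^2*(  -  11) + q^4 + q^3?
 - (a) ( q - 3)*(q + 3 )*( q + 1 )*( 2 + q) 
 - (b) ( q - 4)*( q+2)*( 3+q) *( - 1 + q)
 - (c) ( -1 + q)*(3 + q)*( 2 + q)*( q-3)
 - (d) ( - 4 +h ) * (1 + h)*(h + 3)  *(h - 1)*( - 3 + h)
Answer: c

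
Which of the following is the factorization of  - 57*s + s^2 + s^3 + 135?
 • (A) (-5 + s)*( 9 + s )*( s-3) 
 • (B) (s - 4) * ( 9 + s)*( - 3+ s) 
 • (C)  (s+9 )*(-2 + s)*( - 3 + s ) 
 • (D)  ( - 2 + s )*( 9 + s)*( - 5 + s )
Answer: A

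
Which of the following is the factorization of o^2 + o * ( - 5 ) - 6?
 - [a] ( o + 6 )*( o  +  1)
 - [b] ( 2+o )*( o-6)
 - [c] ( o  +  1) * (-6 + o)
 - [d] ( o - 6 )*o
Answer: c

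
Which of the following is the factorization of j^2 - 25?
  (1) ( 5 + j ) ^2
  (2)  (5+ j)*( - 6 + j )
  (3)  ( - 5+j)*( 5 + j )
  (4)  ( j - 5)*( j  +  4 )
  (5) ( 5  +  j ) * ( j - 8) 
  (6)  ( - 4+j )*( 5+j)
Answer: 3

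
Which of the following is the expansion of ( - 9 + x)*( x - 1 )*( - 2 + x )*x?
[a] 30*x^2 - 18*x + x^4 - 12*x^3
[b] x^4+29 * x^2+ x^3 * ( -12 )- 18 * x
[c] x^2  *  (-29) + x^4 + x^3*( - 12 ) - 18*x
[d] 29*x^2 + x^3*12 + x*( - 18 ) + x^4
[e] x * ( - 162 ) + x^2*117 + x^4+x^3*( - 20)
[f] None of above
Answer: b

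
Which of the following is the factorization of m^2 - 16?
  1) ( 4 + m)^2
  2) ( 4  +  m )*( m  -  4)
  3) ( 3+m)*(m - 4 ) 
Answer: 2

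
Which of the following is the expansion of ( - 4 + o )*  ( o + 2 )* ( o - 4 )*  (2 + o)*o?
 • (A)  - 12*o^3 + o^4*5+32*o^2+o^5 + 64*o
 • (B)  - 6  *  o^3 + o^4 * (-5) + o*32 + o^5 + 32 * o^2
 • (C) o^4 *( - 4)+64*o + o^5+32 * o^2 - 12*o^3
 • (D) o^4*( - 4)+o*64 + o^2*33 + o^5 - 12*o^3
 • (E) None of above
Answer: C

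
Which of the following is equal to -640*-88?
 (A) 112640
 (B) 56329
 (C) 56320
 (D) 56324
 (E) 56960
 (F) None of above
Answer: C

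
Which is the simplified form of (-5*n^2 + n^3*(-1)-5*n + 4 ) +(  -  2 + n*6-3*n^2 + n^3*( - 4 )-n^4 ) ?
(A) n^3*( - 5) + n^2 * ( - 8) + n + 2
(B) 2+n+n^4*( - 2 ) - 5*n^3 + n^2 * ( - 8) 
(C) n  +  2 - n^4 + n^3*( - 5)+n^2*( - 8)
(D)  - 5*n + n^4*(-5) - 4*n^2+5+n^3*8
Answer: C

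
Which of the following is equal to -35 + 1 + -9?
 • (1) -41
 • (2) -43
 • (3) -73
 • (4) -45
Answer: 2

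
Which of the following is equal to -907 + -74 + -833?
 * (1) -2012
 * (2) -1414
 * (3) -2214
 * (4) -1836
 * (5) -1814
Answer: 5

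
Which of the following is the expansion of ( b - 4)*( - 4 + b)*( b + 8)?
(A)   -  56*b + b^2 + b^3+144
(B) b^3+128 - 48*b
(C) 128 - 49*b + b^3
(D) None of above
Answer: B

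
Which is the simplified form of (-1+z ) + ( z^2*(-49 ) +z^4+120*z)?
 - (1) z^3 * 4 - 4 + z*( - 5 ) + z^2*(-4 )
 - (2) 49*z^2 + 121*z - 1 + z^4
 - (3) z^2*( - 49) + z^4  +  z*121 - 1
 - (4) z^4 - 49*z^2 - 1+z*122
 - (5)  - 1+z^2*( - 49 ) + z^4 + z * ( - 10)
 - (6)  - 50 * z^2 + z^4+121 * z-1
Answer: 3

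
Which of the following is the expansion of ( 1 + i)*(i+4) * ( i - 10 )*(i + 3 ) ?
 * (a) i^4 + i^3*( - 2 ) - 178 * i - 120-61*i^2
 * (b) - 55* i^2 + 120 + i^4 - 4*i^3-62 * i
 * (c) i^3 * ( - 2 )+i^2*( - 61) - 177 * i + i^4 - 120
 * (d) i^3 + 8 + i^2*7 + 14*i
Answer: a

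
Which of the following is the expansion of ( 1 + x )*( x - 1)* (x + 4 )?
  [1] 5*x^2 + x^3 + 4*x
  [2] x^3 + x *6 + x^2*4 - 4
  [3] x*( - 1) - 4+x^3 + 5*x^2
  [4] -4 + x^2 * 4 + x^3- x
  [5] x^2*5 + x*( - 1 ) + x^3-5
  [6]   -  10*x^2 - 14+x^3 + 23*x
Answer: 4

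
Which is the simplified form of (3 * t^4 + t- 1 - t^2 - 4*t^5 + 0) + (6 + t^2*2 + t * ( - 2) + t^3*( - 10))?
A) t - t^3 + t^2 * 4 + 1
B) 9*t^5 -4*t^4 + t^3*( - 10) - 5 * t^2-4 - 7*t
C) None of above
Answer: C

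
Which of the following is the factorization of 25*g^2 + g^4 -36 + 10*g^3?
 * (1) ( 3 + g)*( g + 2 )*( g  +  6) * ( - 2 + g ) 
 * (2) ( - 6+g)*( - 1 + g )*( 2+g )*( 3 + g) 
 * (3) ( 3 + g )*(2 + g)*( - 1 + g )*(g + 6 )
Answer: 3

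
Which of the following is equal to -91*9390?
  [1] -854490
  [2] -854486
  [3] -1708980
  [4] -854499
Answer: 1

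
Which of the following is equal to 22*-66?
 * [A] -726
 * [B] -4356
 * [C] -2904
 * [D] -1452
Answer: D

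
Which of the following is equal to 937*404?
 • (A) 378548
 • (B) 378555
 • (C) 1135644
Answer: A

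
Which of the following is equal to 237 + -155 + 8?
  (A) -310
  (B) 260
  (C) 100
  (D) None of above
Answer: D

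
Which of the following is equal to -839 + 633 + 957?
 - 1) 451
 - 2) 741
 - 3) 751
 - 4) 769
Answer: 3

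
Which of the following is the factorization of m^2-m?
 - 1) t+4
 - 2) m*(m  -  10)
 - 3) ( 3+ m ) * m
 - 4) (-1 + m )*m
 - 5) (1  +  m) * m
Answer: 4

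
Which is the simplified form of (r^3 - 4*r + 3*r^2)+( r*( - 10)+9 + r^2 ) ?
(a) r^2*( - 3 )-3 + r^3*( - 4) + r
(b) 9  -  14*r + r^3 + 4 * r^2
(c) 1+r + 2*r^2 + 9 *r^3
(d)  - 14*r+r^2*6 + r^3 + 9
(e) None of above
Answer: b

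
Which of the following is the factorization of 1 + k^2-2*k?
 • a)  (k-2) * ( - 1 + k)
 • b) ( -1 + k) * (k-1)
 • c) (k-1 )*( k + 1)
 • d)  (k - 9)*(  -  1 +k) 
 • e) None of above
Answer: b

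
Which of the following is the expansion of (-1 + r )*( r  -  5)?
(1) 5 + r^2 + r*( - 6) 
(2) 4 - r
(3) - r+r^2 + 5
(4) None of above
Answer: 1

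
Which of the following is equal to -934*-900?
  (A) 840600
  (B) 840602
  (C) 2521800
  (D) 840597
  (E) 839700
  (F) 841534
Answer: A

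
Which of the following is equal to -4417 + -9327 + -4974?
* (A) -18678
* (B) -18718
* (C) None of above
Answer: B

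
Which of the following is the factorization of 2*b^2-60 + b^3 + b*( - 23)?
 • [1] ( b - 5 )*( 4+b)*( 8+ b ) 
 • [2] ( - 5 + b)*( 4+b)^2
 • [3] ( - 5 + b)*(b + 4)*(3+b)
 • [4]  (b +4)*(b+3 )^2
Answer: 3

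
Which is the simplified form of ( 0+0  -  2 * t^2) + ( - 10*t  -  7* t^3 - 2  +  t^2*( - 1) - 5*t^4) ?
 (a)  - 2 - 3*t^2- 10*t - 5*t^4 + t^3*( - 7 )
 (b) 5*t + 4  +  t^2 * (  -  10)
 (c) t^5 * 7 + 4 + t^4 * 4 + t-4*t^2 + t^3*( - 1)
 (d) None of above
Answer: a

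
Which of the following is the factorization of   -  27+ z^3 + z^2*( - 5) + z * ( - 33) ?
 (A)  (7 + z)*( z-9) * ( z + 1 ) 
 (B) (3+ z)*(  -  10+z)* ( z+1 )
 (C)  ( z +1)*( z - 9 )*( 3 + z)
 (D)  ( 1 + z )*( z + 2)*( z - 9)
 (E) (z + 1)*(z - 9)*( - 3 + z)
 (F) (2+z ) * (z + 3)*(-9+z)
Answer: C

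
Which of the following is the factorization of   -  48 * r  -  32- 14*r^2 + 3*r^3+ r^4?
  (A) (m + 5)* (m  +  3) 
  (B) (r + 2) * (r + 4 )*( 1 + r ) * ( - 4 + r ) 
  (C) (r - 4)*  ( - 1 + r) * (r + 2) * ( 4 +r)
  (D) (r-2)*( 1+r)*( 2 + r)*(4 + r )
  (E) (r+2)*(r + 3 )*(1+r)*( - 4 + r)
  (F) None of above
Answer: B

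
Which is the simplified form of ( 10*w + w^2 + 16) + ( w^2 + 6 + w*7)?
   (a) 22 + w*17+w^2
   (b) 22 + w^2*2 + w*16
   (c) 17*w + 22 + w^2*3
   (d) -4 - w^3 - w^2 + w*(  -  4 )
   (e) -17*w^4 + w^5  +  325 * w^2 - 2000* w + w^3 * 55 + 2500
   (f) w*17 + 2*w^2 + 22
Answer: f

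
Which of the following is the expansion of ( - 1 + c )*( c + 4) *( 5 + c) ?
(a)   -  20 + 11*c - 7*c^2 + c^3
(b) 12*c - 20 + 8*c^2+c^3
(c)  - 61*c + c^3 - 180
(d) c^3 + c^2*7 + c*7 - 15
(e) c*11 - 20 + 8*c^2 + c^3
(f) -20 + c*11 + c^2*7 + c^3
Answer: e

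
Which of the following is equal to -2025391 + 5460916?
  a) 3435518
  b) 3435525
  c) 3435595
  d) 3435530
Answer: b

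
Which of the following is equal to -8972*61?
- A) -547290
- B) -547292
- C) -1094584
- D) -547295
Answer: B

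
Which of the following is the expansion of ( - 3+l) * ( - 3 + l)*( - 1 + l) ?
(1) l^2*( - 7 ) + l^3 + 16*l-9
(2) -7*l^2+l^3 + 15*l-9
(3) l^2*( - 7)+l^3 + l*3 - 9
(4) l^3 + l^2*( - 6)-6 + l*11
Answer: 2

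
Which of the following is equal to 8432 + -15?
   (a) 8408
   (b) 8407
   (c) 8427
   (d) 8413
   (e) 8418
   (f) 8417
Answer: f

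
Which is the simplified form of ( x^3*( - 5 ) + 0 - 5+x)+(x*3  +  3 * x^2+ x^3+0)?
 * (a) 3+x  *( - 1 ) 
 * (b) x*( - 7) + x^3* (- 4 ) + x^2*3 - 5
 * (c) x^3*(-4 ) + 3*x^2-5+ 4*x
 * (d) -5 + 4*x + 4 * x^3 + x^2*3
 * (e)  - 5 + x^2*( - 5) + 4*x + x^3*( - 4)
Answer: c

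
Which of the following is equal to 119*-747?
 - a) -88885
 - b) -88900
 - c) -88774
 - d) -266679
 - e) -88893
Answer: e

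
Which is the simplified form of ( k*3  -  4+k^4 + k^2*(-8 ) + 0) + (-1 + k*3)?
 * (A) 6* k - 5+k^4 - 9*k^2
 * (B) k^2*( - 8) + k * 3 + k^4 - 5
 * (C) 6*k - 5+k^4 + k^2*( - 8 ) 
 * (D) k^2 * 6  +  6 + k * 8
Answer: C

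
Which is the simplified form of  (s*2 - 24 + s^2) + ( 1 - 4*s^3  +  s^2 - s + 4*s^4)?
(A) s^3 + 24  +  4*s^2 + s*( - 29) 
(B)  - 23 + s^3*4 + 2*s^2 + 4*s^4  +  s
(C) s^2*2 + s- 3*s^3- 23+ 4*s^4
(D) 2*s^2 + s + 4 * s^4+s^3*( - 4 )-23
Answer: D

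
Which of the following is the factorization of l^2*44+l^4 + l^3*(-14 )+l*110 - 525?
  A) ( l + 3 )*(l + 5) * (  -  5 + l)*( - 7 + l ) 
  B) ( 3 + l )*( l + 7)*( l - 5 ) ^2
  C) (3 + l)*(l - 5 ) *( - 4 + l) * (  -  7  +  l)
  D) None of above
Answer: D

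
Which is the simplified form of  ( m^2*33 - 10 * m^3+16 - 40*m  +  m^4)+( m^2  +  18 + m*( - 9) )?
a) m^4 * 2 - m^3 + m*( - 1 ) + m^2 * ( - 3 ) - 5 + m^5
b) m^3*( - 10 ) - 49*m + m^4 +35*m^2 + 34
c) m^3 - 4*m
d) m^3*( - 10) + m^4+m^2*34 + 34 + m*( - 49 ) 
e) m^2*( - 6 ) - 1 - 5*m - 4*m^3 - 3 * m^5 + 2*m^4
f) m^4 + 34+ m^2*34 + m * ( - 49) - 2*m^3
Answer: d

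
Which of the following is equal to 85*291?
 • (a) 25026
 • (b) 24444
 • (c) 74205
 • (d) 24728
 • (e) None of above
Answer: e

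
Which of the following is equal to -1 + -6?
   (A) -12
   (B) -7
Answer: B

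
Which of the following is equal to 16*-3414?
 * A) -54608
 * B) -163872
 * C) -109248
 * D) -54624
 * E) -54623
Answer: D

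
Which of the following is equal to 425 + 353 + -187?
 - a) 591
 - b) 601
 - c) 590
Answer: a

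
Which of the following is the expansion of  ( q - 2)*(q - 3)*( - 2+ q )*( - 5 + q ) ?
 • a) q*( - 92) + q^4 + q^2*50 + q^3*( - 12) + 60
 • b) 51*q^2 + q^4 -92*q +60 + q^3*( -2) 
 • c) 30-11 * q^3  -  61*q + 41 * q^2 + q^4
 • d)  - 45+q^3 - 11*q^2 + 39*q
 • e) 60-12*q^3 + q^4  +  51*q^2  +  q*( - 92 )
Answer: e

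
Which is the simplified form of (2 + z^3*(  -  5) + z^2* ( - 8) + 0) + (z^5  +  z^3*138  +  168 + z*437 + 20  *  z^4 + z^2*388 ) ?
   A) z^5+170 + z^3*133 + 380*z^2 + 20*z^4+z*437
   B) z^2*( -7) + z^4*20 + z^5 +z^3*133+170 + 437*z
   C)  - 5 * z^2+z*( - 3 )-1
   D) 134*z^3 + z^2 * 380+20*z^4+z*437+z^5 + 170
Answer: A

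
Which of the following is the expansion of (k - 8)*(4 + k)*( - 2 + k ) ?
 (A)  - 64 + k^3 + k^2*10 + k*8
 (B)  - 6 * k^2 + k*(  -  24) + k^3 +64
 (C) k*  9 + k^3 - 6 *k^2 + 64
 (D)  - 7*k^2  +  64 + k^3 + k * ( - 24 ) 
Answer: B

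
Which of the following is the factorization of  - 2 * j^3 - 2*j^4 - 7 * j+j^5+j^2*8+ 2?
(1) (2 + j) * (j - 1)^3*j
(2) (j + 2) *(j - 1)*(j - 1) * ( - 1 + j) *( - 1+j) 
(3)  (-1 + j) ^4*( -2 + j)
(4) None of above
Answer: 2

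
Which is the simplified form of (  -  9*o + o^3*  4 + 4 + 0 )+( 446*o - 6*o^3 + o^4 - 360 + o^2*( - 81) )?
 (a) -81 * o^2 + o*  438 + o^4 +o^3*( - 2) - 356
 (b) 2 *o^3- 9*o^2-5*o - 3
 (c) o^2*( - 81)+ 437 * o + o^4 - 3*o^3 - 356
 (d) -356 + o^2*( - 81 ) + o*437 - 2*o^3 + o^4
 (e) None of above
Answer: d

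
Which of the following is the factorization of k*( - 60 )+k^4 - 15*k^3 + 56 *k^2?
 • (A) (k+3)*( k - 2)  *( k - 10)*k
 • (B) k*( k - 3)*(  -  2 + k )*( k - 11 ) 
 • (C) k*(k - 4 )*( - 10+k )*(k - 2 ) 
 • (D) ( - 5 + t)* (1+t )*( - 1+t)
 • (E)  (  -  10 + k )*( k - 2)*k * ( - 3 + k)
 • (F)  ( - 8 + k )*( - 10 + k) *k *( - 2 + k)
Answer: E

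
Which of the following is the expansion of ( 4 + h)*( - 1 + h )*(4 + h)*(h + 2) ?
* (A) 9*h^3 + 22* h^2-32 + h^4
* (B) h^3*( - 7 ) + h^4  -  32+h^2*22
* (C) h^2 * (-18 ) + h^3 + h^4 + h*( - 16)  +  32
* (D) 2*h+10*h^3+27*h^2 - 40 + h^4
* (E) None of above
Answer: A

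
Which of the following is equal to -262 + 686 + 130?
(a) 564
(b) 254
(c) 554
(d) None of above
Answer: c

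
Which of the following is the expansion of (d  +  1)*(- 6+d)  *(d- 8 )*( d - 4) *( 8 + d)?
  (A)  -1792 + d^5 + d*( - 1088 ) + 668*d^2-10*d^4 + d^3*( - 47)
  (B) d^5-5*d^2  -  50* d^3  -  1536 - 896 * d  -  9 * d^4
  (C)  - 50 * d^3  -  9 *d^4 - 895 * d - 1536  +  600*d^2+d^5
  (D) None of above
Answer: D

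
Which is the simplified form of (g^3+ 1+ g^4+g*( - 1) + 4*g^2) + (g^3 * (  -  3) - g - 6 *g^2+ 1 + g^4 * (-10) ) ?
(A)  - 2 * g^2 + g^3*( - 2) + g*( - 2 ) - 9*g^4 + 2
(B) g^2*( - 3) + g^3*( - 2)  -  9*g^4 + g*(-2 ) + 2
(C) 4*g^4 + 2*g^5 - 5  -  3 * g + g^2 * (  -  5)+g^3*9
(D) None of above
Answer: A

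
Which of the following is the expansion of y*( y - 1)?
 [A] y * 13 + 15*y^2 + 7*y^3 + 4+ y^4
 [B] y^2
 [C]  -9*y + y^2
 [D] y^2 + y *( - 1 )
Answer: D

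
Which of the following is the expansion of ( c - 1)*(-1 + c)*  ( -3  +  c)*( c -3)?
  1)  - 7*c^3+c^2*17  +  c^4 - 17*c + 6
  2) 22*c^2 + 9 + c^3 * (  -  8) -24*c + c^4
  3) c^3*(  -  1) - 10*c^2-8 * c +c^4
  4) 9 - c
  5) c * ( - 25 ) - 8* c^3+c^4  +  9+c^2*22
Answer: 2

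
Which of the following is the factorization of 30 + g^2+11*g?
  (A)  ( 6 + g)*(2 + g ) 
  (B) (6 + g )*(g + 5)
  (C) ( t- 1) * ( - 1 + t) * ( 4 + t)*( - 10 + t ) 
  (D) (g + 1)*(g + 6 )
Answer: B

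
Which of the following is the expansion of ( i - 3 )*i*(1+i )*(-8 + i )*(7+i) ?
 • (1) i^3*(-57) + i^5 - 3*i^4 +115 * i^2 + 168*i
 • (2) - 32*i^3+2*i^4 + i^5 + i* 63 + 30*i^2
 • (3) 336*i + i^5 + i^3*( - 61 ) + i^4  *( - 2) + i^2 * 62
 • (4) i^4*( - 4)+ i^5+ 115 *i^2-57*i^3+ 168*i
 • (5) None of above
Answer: 1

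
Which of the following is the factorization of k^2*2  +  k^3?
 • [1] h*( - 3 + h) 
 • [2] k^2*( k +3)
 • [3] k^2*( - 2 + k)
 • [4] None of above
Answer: 4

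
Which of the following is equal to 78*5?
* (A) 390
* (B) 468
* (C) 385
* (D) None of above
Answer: A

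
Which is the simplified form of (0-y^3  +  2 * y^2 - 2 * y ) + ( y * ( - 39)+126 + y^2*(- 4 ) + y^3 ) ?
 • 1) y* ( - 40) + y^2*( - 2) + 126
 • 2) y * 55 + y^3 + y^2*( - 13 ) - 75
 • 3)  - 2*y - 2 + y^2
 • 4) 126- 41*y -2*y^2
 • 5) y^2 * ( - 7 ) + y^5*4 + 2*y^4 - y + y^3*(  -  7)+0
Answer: 4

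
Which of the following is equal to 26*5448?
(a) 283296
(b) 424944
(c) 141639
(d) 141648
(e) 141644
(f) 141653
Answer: d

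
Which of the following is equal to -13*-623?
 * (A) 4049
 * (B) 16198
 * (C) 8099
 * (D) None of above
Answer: C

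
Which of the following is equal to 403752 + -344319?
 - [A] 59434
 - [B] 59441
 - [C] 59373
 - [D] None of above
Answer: D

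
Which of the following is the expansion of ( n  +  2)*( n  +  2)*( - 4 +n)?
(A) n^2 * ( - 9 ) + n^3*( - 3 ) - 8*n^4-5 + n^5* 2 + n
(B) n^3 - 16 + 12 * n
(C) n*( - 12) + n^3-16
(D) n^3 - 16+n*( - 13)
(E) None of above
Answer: C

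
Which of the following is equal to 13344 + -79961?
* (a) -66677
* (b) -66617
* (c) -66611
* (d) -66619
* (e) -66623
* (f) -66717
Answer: b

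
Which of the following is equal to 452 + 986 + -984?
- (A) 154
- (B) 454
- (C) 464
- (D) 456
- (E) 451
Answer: B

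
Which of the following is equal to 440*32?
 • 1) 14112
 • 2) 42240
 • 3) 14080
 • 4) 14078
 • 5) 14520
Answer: 3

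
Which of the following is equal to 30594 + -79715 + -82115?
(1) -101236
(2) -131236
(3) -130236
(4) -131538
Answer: 2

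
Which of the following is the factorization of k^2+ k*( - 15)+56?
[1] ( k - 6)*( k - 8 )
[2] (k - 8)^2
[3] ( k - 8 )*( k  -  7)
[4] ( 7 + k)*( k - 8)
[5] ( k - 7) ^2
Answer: 3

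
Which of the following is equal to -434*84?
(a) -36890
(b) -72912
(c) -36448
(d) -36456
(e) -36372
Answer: d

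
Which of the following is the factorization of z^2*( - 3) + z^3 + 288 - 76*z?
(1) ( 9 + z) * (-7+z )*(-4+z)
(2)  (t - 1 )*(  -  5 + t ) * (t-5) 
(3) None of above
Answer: 3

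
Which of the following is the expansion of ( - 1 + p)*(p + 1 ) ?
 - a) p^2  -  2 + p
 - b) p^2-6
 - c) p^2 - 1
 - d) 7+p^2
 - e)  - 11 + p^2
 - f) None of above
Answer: c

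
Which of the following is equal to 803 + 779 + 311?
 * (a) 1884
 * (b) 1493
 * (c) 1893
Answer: c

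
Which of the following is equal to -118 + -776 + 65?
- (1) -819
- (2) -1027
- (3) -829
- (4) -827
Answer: 3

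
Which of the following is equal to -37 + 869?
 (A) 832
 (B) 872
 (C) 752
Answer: A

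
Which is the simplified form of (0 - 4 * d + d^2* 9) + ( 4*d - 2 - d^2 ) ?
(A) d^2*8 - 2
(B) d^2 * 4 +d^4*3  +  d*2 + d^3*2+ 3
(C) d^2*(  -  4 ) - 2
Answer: A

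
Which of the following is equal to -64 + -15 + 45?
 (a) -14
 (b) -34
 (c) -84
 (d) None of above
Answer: b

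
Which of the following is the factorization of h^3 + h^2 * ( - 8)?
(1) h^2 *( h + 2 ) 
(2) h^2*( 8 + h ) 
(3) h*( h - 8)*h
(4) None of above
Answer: 3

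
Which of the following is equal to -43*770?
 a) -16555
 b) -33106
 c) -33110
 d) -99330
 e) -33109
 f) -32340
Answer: c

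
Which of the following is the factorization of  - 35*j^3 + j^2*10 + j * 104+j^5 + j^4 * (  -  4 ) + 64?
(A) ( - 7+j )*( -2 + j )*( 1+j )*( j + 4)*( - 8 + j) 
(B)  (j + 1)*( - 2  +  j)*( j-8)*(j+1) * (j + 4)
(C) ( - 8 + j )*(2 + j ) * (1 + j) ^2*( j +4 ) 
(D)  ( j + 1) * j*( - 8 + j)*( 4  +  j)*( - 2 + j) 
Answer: B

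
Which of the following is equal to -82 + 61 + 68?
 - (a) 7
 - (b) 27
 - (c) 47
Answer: c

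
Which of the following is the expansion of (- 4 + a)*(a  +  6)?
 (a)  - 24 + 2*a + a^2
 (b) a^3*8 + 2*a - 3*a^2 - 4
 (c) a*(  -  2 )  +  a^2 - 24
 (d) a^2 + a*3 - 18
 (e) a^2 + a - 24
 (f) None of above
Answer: a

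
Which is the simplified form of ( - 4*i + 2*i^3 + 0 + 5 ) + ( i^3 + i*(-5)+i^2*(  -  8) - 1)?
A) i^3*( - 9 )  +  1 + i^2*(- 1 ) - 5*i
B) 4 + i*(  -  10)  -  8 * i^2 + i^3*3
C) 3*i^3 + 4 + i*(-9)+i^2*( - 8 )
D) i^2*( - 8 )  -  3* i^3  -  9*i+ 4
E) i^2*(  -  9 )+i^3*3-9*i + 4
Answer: C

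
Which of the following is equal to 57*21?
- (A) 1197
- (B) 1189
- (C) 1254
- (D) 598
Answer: A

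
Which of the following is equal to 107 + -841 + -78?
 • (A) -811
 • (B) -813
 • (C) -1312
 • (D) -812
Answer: D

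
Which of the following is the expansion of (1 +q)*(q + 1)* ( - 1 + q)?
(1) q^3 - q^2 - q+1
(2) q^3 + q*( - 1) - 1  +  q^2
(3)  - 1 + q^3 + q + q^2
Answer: 2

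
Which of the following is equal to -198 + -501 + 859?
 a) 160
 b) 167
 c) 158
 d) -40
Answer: a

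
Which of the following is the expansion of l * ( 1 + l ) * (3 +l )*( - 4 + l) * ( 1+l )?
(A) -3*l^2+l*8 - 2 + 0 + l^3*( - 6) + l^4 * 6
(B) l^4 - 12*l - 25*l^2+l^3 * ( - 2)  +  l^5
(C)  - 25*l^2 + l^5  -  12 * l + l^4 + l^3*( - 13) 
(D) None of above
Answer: C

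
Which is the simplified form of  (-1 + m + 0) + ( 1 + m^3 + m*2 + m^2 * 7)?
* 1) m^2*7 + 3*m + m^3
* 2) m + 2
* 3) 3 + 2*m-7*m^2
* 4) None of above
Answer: 1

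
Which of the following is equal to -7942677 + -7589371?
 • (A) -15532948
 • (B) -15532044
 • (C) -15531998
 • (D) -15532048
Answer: D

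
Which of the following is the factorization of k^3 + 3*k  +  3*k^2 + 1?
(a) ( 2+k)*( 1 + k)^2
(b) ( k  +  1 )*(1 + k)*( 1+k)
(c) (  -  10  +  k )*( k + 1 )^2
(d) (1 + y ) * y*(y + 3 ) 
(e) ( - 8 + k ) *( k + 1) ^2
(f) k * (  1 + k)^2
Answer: b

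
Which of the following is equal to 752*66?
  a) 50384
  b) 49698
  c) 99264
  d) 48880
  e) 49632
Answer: e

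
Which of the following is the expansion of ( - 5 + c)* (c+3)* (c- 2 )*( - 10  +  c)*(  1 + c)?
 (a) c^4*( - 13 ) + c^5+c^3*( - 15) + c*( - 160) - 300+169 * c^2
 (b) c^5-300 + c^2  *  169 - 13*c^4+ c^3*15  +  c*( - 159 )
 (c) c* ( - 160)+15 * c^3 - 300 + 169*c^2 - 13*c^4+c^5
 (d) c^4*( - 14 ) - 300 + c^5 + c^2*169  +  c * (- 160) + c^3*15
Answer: c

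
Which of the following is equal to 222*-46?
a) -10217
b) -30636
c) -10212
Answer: c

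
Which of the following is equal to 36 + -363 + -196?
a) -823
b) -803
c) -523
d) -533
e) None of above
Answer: c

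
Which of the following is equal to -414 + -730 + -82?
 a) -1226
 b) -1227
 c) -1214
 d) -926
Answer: a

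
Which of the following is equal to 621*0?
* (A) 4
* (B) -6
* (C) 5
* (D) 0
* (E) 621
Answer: D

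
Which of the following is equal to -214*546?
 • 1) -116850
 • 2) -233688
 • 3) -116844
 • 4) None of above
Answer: 3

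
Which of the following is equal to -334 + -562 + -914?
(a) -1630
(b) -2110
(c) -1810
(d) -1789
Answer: c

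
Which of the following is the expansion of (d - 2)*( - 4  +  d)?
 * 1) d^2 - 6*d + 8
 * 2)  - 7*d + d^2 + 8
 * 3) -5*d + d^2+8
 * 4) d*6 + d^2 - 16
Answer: 1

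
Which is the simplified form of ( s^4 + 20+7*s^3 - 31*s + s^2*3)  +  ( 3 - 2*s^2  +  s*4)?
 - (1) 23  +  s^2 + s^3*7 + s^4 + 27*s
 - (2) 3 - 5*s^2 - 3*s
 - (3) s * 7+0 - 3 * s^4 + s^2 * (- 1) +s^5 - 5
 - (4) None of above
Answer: 4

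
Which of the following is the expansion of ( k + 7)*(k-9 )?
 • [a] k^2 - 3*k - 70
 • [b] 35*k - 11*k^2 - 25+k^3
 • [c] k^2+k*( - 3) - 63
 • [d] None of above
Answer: d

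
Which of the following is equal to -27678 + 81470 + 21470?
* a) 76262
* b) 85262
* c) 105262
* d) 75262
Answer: d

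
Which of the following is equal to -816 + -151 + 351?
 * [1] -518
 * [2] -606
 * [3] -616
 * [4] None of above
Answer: 3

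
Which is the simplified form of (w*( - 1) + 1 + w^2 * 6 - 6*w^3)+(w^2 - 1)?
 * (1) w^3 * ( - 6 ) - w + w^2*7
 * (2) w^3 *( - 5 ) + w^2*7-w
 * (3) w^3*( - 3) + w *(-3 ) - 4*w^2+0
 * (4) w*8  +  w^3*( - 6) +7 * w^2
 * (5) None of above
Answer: 1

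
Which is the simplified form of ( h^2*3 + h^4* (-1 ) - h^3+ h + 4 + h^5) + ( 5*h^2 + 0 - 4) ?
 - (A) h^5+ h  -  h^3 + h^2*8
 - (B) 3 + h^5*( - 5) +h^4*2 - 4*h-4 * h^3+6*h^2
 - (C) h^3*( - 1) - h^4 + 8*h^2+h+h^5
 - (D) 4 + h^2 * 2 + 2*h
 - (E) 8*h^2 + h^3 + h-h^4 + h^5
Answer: C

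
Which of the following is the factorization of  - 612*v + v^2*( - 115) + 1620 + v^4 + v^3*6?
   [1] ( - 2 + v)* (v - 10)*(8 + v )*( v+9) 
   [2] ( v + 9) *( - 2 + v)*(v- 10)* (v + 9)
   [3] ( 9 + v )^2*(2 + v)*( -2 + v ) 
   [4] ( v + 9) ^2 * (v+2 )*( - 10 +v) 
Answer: 2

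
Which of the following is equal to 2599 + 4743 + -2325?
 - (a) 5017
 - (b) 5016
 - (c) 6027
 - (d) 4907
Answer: a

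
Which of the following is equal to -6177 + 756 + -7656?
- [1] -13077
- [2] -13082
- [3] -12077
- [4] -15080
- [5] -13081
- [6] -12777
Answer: 1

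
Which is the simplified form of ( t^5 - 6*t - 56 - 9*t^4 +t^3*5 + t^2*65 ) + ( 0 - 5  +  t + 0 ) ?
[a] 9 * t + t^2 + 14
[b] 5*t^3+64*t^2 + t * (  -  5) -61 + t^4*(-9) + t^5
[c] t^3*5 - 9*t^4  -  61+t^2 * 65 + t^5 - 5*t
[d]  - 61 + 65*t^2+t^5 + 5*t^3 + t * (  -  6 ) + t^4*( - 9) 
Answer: c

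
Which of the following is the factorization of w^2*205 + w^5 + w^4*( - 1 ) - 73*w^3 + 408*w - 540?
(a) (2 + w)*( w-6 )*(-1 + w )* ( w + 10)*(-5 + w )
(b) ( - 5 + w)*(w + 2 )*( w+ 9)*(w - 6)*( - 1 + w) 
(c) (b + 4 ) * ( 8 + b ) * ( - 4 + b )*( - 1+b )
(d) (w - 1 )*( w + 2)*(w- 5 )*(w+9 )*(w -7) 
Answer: b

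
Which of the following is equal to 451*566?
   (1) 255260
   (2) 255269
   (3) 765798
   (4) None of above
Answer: 4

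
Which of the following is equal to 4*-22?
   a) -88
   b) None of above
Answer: a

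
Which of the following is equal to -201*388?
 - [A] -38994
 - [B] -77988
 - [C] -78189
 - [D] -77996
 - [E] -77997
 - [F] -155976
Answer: B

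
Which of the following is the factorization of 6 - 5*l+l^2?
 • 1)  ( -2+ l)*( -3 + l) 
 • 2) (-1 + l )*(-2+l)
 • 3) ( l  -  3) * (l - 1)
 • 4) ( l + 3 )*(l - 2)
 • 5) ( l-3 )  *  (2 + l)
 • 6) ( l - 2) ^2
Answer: 1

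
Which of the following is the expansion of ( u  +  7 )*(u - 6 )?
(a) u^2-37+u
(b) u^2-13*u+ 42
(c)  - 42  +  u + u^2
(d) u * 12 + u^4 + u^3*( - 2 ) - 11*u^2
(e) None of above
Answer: c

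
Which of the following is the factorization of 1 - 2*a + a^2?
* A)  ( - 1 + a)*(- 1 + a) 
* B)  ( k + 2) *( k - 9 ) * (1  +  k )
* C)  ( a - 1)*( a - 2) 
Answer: A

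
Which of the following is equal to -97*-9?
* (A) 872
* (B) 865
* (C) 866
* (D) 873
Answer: D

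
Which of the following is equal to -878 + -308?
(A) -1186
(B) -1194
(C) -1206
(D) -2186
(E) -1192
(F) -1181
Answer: A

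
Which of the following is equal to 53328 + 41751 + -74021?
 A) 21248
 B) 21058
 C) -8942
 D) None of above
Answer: B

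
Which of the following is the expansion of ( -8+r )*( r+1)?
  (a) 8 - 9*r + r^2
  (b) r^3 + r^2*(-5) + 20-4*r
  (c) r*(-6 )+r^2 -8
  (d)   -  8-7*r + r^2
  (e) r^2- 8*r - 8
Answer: d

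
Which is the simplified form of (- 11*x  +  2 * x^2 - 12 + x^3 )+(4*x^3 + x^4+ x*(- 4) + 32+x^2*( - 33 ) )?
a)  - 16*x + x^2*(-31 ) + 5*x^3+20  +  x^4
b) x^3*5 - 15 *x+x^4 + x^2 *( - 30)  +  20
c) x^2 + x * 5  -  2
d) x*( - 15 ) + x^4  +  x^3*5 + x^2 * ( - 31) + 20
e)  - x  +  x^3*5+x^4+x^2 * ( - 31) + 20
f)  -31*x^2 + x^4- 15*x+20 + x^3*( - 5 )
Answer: d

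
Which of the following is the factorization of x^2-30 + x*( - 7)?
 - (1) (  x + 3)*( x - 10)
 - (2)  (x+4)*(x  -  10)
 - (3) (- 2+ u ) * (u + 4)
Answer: 1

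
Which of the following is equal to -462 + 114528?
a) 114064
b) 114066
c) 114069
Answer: b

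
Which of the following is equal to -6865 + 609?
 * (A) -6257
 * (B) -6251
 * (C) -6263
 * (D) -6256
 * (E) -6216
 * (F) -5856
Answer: D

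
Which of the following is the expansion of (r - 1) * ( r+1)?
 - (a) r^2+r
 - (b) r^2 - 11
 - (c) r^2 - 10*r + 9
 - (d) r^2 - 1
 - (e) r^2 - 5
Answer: d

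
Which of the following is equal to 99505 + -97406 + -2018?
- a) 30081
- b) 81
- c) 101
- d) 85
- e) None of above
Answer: b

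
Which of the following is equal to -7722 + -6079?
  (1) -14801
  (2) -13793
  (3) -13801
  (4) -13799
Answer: 3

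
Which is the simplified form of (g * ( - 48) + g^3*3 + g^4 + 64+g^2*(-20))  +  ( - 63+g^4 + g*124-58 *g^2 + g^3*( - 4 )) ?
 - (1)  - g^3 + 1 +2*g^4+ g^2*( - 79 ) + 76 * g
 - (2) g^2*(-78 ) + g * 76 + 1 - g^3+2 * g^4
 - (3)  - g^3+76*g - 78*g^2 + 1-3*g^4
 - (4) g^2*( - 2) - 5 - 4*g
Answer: 2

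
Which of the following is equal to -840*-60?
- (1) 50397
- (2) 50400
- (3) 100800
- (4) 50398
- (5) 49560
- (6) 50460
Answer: 2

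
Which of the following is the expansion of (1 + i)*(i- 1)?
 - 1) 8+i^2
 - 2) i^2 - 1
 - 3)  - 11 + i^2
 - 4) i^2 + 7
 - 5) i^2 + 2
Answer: 2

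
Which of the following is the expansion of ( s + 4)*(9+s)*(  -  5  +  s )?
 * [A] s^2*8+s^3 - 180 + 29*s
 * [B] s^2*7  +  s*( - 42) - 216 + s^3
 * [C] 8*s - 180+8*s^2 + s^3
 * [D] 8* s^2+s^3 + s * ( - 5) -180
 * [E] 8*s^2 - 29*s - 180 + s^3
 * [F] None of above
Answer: E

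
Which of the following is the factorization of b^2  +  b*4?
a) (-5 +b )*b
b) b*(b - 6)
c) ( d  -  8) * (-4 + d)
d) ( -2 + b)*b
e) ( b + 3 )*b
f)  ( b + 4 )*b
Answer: f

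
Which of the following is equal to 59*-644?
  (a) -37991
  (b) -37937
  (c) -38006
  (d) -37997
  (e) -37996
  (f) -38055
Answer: e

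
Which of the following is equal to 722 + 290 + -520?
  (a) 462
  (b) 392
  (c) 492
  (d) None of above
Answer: c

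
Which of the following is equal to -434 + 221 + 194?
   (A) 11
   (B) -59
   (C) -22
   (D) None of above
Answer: D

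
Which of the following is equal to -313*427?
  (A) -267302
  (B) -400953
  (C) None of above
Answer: C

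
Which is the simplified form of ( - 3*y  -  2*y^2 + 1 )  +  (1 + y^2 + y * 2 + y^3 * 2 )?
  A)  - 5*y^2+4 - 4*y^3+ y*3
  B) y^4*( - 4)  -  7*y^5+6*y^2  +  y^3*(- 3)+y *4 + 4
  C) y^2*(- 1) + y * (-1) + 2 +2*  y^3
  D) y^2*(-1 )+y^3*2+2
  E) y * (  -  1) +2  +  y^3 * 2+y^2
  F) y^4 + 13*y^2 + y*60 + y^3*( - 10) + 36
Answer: C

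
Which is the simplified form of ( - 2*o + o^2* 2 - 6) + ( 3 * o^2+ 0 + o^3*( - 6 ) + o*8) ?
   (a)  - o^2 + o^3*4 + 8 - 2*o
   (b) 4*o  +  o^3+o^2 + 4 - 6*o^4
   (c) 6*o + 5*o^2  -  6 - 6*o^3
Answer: c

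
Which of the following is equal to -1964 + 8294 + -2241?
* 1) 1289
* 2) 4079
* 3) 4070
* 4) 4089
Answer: 4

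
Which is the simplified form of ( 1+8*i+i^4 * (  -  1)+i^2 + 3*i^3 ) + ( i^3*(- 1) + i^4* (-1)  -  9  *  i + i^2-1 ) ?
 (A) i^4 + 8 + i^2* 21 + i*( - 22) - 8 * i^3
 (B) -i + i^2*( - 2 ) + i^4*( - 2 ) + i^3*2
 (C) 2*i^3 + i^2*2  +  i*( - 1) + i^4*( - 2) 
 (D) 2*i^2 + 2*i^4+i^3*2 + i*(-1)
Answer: C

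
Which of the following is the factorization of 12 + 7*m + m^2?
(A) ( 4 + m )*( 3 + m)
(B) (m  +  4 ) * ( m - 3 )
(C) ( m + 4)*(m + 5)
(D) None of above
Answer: A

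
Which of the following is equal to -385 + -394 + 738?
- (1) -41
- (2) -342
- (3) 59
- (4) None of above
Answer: 1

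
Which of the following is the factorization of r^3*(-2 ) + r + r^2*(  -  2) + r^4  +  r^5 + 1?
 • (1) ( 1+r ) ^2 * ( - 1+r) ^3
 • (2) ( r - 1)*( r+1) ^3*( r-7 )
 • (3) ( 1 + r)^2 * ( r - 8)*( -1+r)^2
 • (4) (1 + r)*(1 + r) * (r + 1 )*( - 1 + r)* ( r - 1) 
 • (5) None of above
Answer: 4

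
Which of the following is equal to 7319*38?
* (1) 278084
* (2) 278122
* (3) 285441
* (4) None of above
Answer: 2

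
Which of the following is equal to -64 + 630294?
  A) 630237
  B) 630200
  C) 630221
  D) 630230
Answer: D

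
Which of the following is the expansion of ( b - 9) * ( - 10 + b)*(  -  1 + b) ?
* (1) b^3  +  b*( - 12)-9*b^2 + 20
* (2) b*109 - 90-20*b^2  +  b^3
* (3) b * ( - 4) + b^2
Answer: 2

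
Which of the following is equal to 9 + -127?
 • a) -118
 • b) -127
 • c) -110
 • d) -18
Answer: a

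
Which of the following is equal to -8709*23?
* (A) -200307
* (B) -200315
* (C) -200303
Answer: A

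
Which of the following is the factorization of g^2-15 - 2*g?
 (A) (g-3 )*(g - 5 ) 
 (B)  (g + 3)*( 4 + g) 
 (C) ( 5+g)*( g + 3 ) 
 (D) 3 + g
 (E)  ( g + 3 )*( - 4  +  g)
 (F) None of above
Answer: F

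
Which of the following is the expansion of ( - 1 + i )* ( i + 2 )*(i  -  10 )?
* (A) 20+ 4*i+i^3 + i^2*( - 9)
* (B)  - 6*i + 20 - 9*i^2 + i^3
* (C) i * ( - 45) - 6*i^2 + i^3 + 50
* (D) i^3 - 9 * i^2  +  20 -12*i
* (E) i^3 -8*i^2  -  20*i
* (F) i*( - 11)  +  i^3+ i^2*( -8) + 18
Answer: D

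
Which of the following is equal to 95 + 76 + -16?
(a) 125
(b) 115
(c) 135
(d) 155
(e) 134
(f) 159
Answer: d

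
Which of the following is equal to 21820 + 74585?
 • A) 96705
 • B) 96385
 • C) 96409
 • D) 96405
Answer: D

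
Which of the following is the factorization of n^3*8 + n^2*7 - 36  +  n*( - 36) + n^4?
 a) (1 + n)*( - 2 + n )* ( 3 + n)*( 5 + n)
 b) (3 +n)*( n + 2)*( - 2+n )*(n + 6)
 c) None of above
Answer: c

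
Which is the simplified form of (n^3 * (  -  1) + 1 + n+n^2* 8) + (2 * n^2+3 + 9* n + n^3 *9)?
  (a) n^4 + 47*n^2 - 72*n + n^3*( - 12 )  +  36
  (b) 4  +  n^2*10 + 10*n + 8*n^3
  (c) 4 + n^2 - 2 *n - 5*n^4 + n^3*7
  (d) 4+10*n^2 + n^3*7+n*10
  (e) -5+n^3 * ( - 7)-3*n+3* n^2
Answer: b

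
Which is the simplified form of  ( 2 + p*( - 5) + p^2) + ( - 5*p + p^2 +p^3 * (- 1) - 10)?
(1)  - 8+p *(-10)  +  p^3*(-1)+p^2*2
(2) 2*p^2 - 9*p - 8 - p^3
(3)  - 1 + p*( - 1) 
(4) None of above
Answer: 1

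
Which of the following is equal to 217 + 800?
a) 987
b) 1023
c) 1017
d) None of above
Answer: c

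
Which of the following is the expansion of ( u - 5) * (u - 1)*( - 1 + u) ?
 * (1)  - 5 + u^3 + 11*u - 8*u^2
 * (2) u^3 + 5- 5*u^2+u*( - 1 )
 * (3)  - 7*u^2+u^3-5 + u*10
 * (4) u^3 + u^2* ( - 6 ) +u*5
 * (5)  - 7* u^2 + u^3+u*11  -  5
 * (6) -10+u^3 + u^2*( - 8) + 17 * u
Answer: 5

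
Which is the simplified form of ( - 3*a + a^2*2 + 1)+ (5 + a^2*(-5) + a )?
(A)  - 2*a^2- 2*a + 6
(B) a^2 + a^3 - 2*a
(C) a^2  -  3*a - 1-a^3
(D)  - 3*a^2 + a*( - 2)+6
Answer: D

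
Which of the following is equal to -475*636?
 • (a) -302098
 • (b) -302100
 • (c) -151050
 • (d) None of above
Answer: b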